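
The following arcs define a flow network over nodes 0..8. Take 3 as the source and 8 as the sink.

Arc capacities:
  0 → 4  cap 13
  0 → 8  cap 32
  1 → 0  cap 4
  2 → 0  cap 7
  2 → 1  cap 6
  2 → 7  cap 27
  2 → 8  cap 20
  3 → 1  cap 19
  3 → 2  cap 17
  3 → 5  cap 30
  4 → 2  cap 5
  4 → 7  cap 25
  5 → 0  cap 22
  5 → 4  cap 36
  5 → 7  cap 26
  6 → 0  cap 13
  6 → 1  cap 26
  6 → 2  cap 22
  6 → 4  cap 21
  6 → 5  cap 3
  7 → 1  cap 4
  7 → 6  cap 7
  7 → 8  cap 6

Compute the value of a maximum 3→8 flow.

Maximum flow value: 51

augment #1: 3→2→8 bottleneck 17, total now 17
augment #2: 3→1→0→8 bottleneck 4, total now 21
augment #3: 3→5→0→8 bottleneck 22, total now 43
augment #4: 3→5→7→8 bottleneck 6, total now 49
augment #5: 3→5→4→2→8 bottleneck 2, total now 51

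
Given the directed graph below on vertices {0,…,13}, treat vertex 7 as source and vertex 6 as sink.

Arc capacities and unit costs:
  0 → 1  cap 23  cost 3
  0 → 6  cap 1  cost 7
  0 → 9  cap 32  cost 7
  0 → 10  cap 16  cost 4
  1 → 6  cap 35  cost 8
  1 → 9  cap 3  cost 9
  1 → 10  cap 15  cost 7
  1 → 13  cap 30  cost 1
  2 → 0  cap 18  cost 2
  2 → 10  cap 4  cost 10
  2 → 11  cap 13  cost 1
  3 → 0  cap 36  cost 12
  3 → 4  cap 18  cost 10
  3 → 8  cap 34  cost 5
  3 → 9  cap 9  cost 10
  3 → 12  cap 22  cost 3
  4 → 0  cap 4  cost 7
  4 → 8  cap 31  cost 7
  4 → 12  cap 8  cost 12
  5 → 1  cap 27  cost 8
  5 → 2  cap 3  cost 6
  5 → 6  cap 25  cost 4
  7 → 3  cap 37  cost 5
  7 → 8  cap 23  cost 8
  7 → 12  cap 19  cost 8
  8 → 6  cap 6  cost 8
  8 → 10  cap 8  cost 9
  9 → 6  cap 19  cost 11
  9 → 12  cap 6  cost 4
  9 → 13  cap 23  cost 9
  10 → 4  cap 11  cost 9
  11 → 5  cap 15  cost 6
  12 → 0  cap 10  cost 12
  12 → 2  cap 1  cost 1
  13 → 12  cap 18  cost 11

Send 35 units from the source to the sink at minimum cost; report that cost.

Minimum cost for 35 units: 878

shortest-cost path #1: 7→8→6 push 6 @ unit cost 16 (adds 96)
shortest-cost path #2: 7→12→2→0→6 push 1 @ unit cost 18 (adds 18)
shortest-cost path #3: 7→3→9→6 push 9 @ unit cost 26 (adds 234)
shortest-cost path #4: 7→3→0→2→11→5→6 push 1 @ unit cost 26 (adds 26)
shortest-cost path #5: 7→3→0→1→6 push 18 @ unit cost 28 (adds 504)
total cost = 878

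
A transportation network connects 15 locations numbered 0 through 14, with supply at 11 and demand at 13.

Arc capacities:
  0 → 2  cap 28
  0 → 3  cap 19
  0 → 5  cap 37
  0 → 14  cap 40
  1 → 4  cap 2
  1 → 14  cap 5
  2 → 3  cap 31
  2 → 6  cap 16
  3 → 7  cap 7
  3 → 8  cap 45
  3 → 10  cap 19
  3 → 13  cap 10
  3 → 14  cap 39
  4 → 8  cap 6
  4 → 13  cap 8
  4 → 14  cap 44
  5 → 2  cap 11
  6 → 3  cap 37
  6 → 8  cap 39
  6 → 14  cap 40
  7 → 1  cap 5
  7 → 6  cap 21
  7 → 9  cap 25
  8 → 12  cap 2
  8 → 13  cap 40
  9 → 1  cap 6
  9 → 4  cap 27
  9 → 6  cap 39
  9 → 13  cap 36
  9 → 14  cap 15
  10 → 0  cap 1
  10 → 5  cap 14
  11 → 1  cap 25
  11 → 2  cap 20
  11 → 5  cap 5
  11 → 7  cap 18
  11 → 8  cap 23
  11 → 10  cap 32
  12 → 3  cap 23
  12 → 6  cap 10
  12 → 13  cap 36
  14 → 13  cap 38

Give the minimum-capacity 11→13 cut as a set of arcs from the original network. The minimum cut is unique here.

Min-cut arcs: {(1,4), (1,14), (5,2), (10,0), (11,2), (11,7), (11,8)} (total capacity 80)

augment #1: 11→8→13 push 23
augment #2: 11→1→4→13 push 2
augment #3: 11→1→14→13 push 5
augment #4: 11→2→3→13 push 10
augment #5: 11→7→9→13 push 18
augment #6: 11→2→3→8→13 push 10
augment #7: 11→10→0→14→13 push 1
augment #8: 11→5→2→3→8→13 push 5
augment #9: 11→10→5→2→3→8→13 push 2
augment #10: 11→10→5→2→3→14→13 push 4
max flow = 80; residual-reachable set from 11 gives S-side
cut edges (S→T): {(1,4), (1,14), (5,2), (10,0), (11,2), (11,7), (11,8)} total cap 80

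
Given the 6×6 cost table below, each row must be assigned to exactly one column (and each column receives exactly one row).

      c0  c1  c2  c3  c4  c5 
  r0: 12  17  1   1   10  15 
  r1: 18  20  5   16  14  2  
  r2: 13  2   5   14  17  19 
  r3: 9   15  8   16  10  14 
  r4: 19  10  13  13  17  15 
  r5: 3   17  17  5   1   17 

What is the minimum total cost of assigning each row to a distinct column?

Minimum assignment cost: 28

one of 3 optimal assignments: row0→col2 (cost 1), row1→col5 (cost 2), row2→col1 (cost 2), row3→col0 (cost 9), row4→col3 (cost 13), row5→col4 (cost 1)
total = 1 + 2 + 2 + 9 + 13 + 1 = 28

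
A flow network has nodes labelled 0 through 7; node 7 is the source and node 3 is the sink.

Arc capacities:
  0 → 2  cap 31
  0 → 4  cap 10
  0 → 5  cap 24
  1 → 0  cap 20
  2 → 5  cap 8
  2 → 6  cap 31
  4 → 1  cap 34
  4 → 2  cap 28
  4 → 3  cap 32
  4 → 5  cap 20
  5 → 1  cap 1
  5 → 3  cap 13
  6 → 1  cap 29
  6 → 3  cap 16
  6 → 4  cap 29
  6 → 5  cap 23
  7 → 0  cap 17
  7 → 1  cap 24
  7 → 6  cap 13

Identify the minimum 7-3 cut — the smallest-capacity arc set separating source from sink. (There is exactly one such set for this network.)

augment #1: 7→6→3 push 13
augment #2: 7→0→4→3 push 10
augment #3: 7→0→5→3 push 7
augment #4: 7→1→0→5→3 push 6
augment #5: 7→1→0→2→6→3 push 3
augment #6: 7→1→0→2→6→4→3 push 11
max flow = 50; residual-reachable set from 7 gives S-side
cut edges (S→T): {(1,0), (7,0), (7,6)} total cap 50

Min-cut arcs: {(1,0), (7,0), (7,6)} (total capacity 50)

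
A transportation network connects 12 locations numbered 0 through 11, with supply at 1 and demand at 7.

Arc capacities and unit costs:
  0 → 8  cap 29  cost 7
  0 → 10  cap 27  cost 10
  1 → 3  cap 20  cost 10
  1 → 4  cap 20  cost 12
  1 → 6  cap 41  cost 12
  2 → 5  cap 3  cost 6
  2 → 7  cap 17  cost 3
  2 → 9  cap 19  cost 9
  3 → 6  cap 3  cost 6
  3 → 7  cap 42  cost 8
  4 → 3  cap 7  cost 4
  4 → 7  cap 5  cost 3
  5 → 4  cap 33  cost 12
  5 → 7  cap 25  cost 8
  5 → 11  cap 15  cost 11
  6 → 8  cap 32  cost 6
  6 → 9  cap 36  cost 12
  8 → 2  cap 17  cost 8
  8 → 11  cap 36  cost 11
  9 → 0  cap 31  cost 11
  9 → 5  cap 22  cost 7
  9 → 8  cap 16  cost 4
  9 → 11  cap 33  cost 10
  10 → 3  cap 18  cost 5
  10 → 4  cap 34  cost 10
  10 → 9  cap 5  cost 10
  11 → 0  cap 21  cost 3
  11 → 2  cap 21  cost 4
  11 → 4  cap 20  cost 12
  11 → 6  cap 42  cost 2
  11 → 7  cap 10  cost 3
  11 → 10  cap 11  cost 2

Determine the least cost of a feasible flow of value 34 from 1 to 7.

Minimum cost for 34 units: 661

shortest-cost path #1: 1→4→7 push 5 @ unit cost 15 (adds 75)
shortest-cost path #2: 1→3→7 push 20 @ unit cost 18 (adds 360)
shortest-cost path #3: 1→4→3→7 push 7 @ unit cost 24 (adds 168)
shortest-cost path #4: 1→6→8→2→7 push 2 @ unit cost 29 (adds 58)
total cost = 661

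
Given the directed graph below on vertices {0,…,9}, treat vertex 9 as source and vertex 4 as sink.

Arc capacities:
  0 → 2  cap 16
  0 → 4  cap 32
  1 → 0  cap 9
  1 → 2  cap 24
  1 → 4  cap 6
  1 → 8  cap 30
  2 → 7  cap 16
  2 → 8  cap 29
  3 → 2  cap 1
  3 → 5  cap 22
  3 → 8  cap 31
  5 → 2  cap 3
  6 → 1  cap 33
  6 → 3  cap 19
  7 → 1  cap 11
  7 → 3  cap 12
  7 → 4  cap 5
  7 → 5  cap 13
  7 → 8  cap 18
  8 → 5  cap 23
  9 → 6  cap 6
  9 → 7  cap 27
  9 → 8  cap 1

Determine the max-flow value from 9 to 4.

augment #1: 9→7→4 bottleneck 5, total now 5
augment #2: 9→6→1→4 bottleneck 6, total now 11
augment #3: 9→7→1→0→4 bottleneck 9, total now 20

Maximum flow value: 20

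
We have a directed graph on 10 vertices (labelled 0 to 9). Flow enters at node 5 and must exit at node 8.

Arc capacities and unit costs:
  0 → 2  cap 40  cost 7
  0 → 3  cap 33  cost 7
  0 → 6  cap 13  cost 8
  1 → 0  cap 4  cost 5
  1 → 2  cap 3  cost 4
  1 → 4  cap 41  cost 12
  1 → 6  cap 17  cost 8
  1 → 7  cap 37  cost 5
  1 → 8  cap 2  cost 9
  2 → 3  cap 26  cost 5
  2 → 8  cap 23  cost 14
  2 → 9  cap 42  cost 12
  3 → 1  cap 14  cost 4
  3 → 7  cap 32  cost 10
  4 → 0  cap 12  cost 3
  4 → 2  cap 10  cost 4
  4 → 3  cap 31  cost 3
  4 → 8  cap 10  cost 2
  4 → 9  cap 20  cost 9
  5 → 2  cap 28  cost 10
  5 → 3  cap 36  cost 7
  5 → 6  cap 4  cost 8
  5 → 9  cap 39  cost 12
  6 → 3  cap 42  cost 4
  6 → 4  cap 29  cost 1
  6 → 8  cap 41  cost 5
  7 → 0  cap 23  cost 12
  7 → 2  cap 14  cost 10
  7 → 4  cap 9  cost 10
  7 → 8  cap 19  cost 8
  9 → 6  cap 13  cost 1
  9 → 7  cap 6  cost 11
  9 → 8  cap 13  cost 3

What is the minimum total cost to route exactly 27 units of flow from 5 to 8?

Minimum cost for 27 units: 407

shortest-cost path #1: 5→6→4→8 push 4 @ unit cost 11 (adds 44)
shortest-cost path #2: 5→9→8 push 13 @ unit cost 15 (adds 195)
shortest-cost path #3: 5→9→6→4→8 push 6 @ unit cost 16 (adds 96)
shortest-cost path #4: 5→9→6→8 push 4 @ unit cost 18 (adds 72)
total cost = 407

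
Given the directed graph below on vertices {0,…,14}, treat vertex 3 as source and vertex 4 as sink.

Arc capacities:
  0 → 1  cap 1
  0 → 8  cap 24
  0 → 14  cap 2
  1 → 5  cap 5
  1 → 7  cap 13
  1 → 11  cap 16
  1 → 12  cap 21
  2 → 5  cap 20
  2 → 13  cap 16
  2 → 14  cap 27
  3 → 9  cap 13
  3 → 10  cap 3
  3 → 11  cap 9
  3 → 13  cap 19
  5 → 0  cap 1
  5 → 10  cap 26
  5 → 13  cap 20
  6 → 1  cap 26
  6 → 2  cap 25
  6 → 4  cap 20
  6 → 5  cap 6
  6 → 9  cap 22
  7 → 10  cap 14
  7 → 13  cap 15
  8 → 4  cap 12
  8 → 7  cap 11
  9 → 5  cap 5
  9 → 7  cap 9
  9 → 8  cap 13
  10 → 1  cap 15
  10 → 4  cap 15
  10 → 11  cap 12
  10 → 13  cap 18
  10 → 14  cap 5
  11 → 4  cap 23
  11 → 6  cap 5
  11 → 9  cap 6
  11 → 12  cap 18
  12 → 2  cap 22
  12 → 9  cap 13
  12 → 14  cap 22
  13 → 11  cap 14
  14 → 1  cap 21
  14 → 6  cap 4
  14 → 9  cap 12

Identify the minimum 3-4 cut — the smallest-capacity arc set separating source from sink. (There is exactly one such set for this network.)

augment #1: 3→10→4 push 3
augment #2: 3→11→4 push 9
augment #3: 3→9→8→4 push 12
augment #4: 3→13→11→4 push 14
augment #5: 3→9→5→10→4 push 1
max flow = 39; residual-reachable set from 3 gives S-side
cut edges (S→T): {(3,9), (3,10), (3,11), (13,11)} total cap 39

Min-cut arcs: {(3,9), (3,10), (3,11), (13,11)} (total capacity 39)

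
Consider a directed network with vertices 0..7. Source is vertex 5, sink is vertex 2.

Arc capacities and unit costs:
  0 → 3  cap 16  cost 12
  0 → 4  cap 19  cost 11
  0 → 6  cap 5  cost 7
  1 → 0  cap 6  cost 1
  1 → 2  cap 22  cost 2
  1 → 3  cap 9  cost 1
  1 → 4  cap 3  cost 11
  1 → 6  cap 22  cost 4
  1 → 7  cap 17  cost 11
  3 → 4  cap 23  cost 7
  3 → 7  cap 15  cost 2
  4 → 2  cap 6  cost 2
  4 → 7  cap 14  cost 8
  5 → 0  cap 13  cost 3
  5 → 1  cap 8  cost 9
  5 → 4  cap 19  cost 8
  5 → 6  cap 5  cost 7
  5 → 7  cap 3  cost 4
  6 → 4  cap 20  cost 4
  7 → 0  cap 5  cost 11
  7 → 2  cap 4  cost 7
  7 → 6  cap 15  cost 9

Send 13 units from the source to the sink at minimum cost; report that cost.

Minimum cost for 13 units: 137

shortest-cost path #1: 5→4→2 push 6 @ unit cost 10 (adds 60)
shortest-cost path #2: 5→7→2 push 3 @ unit cost 11 (adds 33)
shortest-cost path #3: 5→1→2 push 4 @ unit cost 11 (adds 44)
total cost = 137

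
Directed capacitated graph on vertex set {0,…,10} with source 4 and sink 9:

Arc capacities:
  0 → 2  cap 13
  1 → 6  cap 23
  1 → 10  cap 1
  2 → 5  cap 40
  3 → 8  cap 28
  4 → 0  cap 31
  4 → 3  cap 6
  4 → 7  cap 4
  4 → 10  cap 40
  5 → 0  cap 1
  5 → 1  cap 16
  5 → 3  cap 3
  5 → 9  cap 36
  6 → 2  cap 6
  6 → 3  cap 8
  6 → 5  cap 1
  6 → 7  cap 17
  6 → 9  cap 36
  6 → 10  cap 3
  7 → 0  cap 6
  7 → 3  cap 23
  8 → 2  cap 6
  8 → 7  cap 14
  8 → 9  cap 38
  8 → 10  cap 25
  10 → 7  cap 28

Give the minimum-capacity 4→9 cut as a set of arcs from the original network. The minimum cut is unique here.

augment #1: 4→3→8→9 push 6
augment #2: 4→0→2→5→9 push 13
augment #3: 4→7→3→8→9 push 4
augment #4: 4→10→7→3→8→9 push 18
max flow = 41; residual-reachable set from 4 gives S-side
cut edges (S→T): {(0,2), (3,8)} total cap 41

Min-cut arcs: {(0,2), (3,8)} (total capacity 41)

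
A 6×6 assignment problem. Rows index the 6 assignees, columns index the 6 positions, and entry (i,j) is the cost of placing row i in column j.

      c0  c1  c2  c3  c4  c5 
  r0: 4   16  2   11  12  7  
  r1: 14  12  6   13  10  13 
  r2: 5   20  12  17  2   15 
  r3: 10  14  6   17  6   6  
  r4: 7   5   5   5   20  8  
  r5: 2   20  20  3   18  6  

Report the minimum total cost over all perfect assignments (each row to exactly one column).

optimal assignment: row0→col0 (cost 4), row1→col2 (cost 6), row2→col4 (cost 2), row3→col5 (cost 6), row4→col1 (cost 5), row5→col3 (cost 3)
total = 4 + 6 + 2 + 6 + 5 + 3 = 26

Minimum assignment cost: 26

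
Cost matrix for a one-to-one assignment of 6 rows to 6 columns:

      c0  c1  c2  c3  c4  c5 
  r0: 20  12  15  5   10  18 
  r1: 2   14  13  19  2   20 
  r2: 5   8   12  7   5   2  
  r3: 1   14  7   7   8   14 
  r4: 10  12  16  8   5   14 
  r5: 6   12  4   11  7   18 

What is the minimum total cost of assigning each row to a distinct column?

Minimum assignment cost: 26

optimal assignment: row0→col3 (cost 5), row1→col4 (cost 2), row2→col5 (cost 2), row3→col0 (cost 1), row4→col1 (cost 12), row5→col2 (cost 4)
total = 5 + 2 + 2 + 1 + 12 + 4 = 26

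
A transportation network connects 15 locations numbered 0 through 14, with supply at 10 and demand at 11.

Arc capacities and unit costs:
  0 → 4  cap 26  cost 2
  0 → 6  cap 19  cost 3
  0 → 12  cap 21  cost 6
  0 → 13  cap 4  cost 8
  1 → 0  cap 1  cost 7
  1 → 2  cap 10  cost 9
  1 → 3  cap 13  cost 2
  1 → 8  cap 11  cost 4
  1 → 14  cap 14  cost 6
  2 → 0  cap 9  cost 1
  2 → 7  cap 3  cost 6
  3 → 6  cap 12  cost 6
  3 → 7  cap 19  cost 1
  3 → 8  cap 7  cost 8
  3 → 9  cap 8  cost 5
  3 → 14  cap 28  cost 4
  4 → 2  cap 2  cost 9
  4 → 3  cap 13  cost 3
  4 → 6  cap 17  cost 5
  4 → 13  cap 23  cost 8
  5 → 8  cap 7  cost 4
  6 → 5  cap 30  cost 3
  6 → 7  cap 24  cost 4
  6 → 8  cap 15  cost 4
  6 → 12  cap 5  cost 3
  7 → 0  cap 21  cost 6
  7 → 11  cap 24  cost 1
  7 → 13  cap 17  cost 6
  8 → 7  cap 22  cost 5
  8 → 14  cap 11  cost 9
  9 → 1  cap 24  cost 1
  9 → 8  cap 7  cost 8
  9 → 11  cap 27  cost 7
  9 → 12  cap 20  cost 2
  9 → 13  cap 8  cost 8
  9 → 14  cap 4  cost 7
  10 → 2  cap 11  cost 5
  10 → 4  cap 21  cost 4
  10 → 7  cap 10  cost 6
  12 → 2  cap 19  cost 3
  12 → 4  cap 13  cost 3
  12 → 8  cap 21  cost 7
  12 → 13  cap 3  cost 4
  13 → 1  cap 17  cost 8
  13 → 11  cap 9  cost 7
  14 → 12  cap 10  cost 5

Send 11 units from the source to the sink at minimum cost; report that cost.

Minimum cost for 11 units: 79

shortest-cost path #1: 10→7→11 push 10 @ unit cost 7 (adds 70)
shortest-cost path #2: 10→4→3→7→11 push 1 @ unit cost 9 (adds 9)
total cost = 79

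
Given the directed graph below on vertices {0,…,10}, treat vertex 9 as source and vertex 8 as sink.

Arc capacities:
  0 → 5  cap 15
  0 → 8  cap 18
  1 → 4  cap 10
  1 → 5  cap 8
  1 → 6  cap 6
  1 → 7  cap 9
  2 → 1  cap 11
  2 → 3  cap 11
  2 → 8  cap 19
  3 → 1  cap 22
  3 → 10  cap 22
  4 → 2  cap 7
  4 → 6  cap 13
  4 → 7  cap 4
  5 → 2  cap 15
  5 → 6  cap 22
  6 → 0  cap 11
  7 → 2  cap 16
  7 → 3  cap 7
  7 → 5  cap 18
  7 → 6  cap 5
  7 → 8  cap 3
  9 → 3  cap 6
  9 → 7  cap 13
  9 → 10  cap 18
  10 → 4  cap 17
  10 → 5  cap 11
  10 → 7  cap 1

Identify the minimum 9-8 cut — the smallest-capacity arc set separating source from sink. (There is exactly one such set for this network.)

Min-cut arcs: {(2,8), (6,0), (7,8)} (total capacity 33)

augment #1: 9→7→8 push 3
augment #2: 9→7→2→8 push 10
augment #3: 9→10→4→2→8 push 7
augment #4: 9→10→5→2→8 push 2
augment #5: 9→3→1→6→0→8 push 6
augment #6: 9→10→4→6→0→8 push 5
max flow = 33; residual-reachable set from 9 gives S-side
cut edges (S→T): {(2,8), (6,0), (7,8)} total cap 33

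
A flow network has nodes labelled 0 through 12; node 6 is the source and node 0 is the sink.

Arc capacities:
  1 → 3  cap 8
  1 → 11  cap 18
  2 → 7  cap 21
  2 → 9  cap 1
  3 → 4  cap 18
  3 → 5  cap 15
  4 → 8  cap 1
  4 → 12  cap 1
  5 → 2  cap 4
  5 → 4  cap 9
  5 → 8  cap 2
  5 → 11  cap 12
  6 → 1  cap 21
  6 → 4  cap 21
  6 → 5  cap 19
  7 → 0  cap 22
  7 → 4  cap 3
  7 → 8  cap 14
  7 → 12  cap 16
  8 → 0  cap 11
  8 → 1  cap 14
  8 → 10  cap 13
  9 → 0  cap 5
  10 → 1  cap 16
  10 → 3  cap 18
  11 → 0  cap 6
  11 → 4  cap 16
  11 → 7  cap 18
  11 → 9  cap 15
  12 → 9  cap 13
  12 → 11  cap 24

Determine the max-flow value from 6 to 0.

augment #1: 6→1→11→0 bottleneck 6, total now 6
augment #2: 6→4→8→0 bottleneck 1, total now 7
augment #3: 6→5→8→0 bottleneck 2, total now 9
augment #4: 6→1→11→7→0 bottleneck 12, total now 21
augment #5: 6→4→12→9→0 bottleneck 1, total now 22
augment #6: 6→5→2→7→0 bottleneck 4, total now 26
augment #7: 6→5→11→7→0 bottleneck 6, total now 32
augment #8: 6→5→11→9→0 bottleneck 4, total now 36

Maximum flow value: 36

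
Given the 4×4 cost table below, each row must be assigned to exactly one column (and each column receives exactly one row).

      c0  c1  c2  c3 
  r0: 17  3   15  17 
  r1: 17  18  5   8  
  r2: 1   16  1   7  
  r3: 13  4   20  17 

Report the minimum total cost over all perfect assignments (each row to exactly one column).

optimal assignment: row0→col1 (cost 3), row1→col3 (cost 8), row2→col2 (cost 1), row3→col0 (cost 13)
total = 3 + 8 + 1 + 13 = 25

Minimum assignment cost: 25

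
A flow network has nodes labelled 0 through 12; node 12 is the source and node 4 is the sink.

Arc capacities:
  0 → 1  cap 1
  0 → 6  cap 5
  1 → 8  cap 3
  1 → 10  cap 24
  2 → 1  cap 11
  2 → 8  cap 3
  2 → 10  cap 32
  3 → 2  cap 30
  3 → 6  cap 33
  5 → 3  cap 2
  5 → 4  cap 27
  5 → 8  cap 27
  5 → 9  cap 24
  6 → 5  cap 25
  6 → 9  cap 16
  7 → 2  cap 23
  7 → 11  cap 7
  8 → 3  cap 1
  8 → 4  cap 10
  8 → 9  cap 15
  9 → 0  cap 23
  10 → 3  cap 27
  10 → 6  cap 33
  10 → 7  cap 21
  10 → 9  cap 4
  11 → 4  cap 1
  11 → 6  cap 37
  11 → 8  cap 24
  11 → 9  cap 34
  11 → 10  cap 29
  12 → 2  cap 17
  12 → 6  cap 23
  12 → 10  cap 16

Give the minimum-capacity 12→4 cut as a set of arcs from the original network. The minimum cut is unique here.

augment #1: 12→2→8→4 push 3
augment #2: 12→6→5→4 push 23
augment #3: 12→2→1→8→4 push 3
augment #4: 12→10→6→5→4 push 2
augment #5: 12→10→7→11→4 push 1
augment #6: 12→10→7→11→8→4 push 4
max flow = 36; residual-reachable set from 12 gives S-side
cut edges (S→T): {(6,5), (8,4), (11,4)} total cap 36

Min-cut arcs: {(6,5), (8,4), (11,4)} (total capacity 36)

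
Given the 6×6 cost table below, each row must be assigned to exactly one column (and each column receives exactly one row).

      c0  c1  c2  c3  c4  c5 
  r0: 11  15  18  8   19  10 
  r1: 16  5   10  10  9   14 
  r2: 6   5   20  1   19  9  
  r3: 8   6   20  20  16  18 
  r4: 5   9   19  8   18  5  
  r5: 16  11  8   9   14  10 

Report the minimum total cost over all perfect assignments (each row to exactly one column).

Minimum assignment cost: 39

optimal assignment: row0→col5 (cost 10), row1→col4 (cost 9), row2→col3 (cost 1), row3→col1 (cost 6), row4→col0 (cost 5), row5→col2 (cost 8)
total = 10 + 9 + 1 + 6 + 5 + 8 = 39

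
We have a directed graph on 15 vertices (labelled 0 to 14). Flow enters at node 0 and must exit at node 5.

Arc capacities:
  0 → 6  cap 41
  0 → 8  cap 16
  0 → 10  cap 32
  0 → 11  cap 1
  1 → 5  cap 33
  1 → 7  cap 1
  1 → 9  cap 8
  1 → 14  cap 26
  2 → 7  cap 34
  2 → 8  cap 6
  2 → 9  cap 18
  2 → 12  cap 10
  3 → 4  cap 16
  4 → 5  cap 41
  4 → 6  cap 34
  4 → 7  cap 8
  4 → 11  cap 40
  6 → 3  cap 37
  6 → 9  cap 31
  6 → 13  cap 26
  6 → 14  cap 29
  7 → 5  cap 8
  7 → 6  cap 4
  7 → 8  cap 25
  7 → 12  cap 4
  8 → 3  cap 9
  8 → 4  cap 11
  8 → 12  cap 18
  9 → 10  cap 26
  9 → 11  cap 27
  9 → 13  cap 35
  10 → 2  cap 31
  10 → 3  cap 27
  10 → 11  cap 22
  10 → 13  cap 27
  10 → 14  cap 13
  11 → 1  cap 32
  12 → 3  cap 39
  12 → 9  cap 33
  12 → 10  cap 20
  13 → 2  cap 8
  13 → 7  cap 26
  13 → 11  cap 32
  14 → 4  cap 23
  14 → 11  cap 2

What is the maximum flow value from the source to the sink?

augment #1: 0→8→4→5 bottleneck 11, total now 11
augment #2: 0→11→1→5 bottleneck 1, total now 12
augment #3: 0→6→3→4→5 bottleneck 16, total now 28
augment #4: 0→6→13→7→5 bottleneck 8, total now 36
augment #5: 0→6→14→4→5 bottleneck 14, total now 50
augment #6: 0→10→11→1→5 bottleneck 22, total now 72
augment #7: 0→6→9→11→1→5 bottleneck 3, total now 75
augment #8: 0→10→13→11→1→5 bottleneck 6, total now 81

Maximum flow value: 81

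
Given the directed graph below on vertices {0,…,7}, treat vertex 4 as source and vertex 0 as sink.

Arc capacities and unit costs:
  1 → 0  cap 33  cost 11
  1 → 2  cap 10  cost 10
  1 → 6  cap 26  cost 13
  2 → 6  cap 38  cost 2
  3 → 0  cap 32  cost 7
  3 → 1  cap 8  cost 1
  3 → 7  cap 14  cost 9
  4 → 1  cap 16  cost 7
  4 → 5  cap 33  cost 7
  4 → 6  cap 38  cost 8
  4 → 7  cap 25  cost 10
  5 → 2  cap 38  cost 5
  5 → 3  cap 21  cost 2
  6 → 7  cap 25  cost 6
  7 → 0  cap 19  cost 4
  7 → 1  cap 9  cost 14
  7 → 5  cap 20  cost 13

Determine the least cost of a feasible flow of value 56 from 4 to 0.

shortest-cost path #1: 4→7→0 push 19 @ unit cost 14 (adds 266)
shortest-cost path #2: 4→5→3→0 push 21 @ unit cost 16 (adds 336)
shortest-cost path #3: 4→1→0 push 16 @ unit cost 18 (adds 288)
total cost = 890

Minimum cost for 56 units: 890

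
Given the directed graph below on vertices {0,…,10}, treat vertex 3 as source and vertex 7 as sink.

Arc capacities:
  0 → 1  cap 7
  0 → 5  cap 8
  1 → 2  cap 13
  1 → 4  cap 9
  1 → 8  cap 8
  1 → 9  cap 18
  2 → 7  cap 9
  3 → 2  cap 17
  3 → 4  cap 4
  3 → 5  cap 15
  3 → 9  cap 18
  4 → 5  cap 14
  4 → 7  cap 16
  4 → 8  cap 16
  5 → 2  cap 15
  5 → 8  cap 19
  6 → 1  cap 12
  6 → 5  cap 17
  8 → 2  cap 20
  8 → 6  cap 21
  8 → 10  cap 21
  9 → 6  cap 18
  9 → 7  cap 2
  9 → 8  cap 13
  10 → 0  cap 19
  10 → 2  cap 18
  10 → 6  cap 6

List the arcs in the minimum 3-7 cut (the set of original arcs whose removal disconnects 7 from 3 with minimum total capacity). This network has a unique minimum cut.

augment #1: 3→2→7 push 9
augment #2: 3→4→7 push 4
augment #3: 3→9→7 push 2
augment #4: 3→9→6→1→4→7 push 9
max flow = 24; residual-reachable set from 3 gives S-side
cut edges (S→T): {(1,4), (2,7), (3,4), (9,7)} total cap 24

Min-cut arcs: {(1,4), (2,7), (3,4), (9,7)} (total capacity 24)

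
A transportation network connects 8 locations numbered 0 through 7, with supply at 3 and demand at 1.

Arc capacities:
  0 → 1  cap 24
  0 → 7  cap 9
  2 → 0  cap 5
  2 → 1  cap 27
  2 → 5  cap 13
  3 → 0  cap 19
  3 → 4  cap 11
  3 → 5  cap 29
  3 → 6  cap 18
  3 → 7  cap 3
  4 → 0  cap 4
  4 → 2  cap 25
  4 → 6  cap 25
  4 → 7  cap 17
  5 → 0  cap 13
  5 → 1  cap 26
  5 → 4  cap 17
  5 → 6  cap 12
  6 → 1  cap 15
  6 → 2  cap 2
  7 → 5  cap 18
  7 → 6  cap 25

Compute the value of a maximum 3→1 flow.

Maximum flow value: 79

augment #1: 3→0→1 bottleneck 19, total now 19
augment #2: 3→5→1 bottleneck 26, total now 45
augment #3: 3→6→1 bottleneck 15, total now 60
augment #4: 3→4→0→1 bottleneck 4, total now 64
augment #5: 3→4→2→1 bottleneck 7, total now 71
augment #6: 3→5→0→1 bottleneck 1, total now 72
augment #7: 3→6→2→1 bottleneck 2, total now 74
augment #8: 3→5→4→2→1 bottleneck 2, total now 76
augment #9: 3→7→5→4→2→1 bottleneck 3, total now 79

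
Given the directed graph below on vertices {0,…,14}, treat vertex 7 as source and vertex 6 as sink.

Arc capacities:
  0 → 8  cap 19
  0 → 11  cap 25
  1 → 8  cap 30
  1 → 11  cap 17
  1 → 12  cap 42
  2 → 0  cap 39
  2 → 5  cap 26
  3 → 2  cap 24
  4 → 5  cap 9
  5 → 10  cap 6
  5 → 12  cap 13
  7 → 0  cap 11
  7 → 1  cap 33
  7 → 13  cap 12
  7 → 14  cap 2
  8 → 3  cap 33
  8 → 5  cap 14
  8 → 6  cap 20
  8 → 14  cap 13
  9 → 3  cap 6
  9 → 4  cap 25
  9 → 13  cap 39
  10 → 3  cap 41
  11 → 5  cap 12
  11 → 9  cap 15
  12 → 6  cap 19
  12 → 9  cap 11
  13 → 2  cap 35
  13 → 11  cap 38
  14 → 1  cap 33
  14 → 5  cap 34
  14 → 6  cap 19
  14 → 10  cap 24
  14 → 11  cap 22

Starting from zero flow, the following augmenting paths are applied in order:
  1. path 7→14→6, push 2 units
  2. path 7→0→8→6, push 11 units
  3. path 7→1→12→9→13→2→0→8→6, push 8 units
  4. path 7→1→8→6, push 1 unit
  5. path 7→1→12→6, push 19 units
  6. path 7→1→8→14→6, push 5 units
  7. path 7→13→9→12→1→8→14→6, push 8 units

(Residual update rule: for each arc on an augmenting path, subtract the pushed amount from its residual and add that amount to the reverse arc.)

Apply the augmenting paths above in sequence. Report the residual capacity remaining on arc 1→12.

after path 1 (7→14→6, push 2): res(1,12)=42
after path 2 (7→0→8→6, push 11): res(1,12)=42
after path 3 (7→1→12→9→13→2→0→8→6, push 8): res(1,12)=34
after path 4 (7→1→8→6, push 1): res(1,12)=34
after path 5 (7→1→12→6, push 19): res(1,12)=15
after path 6 (7→1→8→14→6, push 5): res(1,12)=15
after path 7 (7→13→9→12→1→8→14→6, push 8): res(1,12)=23

Residual capacity of (1,12): 23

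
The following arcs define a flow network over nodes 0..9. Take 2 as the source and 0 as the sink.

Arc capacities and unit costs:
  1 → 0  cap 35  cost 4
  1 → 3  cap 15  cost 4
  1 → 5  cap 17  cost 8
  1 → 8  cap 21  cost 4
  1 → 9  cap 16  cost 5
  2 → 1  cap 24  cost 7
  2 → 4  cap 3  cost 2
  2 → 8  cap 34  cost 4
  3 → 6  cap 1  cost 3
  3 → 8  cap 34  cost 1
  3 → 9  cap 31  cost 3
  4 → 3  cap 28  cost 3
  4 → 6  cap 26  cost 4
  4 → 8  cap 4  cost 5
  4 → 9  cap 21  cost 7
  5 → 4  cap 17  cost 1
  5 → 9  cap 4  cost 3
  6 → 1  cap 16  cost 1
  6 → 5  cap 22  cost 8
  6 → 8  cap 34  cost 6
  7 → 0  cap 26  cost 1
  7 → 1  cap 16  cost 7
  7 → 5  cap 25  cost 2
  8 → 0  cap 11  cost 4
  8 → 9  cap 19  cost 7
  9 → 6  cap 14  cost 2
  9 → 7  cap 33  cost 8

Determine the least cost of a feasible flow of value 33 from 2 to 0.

Minimum cost for 33 units: 330

shortest-cost path #1: 2→8→0 push 11 @ unit cost 8 (adds 88)
shortest-cost path #2: 2→1→0 push 22 @ unit cost 11 (adds 242)
total cost = 330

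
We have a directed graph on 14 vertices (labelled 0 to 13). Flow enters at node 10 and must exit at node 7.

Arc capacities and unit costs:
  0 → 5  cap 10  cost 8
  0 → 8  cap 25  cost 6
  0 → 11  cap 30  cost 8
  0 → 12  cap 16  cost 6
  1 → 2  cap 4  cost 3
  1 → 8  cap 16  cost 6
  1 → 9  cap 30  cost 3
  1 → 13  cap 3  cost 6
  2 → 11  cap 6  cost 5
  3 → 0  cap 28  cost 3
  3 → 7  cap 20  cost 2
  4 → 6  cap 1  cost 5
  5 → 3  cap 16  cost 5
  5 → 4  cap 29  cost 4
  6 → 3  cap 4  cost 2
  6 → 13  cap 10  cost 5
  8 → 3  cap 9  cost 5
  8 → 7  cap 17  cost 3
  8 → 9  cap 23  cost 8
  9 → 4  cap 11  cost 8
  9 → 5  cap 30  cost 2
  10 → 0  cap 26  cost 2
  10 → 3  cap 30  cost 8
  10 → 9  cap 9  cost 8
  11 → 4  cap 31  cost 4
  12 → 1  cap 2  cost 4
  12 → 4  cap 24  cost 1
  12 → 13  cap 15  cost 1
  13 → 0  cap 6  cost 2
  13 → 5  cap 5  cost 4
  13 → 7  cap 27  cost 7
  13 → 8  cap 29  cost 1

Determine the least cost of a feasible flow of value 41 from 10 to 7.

shortest-cost path #1: 10→3→7 push 20 @ unit cost 10 (adds 200)
shortest-cost path #2: 10→0→8→7 push 17 @ unit cost 11 (adds 187)
shortest-cost path #3: 10→0→12→13→7 push 4 @ unit cost 16 (adds 64)
total cost = 451

Minimum cost for 41 units: 451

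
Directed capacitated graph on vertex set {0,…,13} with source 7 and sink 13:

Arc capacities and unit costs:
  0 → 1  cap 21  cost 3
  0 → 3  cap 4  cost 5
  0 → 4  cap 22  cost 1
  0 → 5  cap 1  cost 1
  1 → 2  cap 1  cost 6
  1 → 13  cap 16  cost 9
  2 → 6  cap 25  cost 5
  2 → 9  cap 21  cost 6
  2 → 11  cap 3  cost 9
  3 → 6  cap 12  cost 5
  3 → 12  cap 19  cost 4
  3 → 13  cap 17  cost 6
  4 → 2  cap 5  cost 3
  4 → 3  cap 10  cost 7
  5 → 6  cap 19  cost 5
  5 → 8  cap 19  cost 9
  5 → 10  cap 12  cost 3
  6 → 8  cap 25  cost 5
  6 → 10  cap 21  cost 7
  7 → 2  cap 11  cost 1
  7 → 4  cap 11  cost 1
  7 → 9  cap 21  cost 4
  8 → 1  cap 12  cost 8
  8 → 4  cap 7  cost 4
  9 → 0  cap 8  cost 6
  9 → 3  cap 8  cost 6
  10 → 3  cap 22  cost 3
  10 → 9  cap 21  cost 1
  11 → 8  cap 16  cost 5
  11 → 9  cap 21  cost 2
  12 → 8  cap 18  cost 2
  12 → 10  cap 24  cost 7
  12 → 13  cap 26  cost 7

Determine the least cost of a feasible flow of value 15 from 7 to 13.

shortest-cost path #1: 7→4→3→13 push 10 @ unit cost 14 (adds 140)
shortest-cost path #2: 7→9→3→13 push 5 @ unit cost 16 (adds 80)
total cost = 220

Minimum cost for 15 units: 220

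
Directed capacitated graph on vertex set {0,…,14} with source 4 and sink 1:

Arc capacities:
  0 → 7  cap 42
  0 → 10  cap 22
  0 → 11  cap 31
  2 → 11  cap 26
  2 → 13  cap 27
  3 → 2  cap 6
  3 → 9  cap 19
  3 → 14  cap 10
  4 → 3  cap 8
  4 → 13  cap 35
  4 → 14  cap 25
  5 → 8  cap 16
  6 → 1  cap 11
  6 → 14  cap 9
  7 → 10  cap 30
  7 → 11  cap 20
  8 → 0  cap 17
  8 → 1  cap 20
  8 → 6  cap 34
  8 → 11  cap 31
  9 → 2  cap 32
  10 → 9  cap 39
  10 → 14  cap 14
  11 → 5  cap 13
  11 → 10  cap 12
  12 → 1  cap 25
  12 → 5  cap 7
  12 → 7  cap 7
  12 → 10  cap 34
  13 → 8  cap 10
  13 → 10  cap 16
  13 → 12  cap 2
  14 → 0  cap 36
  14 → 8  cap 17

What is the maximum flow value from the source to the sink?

augment #1: 4→13→8→1 bottleneck 10, total now 10
augment #2: 4→13→12→1 bottleneck 2, total now 12
augment #3: 4→14→8→1 bottleneck 10, total now 22
augment #4: 4→14→8→6→1 bottleneck 7, total now 29
augment #5: 4→3→2→11→5→8→6→1 bottleneck 4, total now 33

Maximum flow value: 33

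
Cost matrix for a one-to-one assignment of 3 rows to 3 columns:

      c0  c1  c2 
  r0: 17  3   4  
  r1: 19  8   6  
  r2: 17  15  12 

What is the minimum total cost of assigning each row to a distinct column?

Minimum assignment cost: 26

optimal assignment: row0→col1 (cost 3), row1→col2 (cost 6), row2→col0 (cost 17)
total = 3 + 6 + 17 = 26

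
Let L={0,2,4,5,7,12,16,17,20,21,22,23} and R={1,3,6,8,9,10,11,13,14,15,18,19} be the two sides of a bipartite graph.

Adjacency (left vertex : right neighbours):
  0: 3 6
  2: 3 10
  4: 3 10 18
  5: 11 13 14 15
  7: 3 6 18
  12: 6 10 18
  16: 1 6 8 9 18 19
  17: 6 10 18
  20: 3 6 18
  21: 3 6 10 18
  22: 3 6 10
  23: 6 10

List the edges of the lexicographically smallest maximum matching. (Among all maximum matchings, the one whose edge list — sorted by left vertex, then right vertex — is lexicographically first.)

Lex-smallest maximum matching: {(0,3), (2,10), (4,18), (5,11), (7,6), (16,1)}

|M| = 6 (so the lex-smallest maximum matching has 6 edges)
process left vertices in ascending order; for each, take the smallest-labelled available neighbour that still permits 6 edges overall, or leave it unmatched if none does
lex-smallest matching: {0-3, 2-10, 4-18, 5-11, 7-6, 16-1}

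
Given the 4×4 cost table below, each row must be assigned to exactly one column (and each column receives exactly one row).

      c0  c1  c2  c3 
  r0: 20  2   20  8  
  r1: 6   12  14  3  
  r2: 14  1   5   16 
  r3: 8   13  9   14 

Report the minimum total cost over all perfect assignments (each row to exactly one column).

Minimum assignment cost: 18

optimal assignment: row0→col1 (cost 2), row1→col3 (cost 3), row2→col2 (cost 5), row3→col0 (cost 8)
total = 2 + 3 + 5 + 8 = 18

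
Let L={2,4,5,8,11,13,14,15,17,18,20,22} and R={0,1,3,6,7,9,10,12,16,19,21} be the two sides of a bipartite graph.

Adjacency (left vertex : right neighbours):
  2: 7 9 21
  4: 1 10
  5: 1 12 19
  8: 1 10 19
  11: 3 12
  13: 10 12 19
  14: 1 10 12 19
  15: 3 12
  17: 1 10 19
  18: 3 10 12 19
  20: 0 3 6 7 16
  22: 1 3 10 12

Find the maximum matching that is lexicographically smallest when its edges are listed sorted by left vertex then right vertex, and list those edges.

Lex-smallest maximum matching: {(2,7), (4,1), (5,12), (8,10), (11,3), (13,19), (20,0)}

|M| = 7 (so the lex-smallest maximum matching has 7 edges)
process left vertices in ascending order; for each, take the smallest-labelled available neighbour that still permits 7 edges overall, or leave it unmatched if none does
lex-smallest matching: {2-7, 4-1, 5-12, 8-10, 11-3, 13-19, 20-0}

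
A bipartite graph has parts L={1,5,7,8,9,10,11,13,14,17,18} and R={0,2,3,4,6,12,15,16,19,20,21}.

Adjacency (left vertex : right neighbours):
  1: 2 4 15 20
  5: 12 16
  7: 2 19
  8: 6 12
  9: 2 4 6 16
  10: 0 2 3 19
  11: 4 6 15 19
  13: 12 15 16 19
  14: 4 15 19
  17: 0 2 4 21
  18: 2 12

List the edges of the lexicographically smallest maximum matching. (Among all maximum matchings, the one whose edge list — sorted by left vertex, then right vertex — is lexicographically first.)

Lex-smallest maximum matching: {(1,20), (5,12), (7,2), (8,6), (9,4), (10,0), (11,15), (13,16), (14,19), (17,21)}

|M| = 10 (so the lex-smallest maximum matching has 10 edges)
process left vertices in ascending order; for each, take the smallest-labelled available neighbour that still permits 10 edges overall, or leave it unmatched if none does
lex-smallest matching: {1-20, 5-12, 7-2, 8-6, 9-4, 10-0, 11-15, 13-16, 14-19, 17-21}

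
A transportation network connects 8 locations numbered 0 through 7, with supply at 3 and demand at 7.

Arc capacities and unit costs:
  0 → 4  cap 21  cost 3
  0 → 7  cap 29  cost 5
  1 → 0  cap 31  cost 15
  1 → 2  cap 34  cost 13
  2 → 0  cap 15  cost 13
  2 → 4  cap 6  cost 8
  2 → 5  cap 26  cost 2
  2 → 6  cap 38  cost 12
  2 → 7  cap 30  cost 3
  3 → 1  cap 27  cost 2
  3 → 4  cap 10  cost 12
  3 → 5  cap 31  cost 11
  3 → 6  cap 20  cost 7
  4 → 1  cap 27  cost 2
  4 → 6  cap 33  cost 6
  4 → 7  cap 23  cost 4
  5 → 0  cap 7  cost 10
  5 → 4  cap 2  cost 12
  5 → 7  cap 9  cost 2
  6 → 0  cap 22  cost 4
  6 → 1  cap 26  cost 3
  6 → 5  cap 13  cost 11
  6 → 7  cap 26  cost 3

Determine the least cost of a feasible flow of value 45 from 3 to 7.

shortest-cost path #1: 3→6→7 push 20 @ unit cost 10 (adds 200)
shortest-cost path #2: 3→5→7 push 9 @ unit cost 13 (adds 117)
shortest-cost path #3: 3→4→7 push 10 @ unit cost 16 (adds 160)
shortest-cost path #4: 3→1→2→7 push 6 @ unit cost 18 (adds 108)
total cost = 585

Minimum cost for 45 units: 585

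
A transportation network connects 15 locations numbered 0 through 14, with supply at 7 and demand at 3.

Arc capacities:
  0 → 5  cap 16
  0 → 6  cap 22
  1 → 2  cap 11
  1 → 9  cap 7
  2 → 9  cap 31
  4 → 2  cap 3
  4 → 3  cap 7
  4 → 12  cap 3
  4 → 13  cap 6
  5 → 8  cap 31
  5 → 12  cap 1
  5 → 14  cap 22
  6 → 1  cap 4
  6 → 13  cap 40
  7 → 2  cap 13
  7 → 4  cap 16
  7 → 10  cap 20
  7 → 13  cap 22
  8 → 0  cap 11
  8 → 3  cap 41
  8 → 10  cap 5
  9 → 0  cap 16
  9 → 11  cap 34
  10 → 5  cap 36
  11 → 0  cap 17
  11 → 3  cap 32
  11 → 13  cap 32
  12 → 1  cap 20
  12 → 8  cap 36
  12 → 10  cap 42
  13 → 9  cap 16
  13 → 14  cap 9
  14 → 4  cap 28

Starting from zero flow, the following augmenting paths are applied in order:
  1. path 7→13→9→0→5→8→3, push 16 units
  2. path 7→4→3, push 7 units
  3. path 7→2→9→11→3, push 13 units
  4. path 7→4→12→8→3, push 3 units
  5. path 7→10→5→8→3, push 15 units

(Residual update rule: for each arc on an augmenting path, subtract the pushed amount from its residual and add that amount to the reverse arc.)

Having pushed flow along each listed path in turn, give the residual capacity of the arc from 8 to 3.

after path 1 (7→13→9→0→5→8→3, push 16): res(8,3)=25
after path 2 (7→4→3, push 7): res(8,3)=25
after path 3 (7→2→9→11→3, push 13): res(8,3)=25
after path 4 (7→4→12→8→3, push 3): res(8,3)=22
after path 5 (7→10→5→8→3, push 15): res(8,3)=7

Residual capacity of (8,3): 7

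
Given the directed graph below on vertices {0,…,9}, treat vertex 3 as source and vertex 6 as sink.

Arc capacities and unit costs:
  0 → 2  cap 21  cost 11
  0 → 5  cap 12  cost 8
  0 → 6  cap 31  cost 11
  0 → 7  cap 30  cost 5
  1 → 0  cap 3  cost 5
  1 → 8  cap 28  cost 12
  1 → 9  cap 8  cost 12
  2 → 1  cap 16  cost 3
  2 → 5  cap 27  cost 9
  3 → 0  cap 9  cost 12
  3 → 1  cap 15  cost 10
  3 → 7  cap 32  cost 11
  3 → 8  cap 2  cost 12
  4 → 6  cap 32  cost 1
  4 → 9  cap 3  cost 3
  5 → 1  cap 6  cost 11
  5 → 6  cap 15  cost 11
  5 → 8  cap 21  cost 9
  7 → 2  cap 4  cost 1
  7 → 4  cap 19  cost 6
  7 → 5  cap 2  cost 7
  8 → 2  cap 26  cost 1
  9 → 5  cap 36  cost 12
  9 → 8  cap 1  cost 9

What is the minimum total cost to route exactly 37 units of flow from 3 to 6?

shortest-cost path #1: 3→7→4→6 push 19 @ unit cost 18 (adds 342)
shortest-cost path #2: 3→0→6 push 9 @ unit cost 23 (adds 207)
shortest-cost path #3: 3→1→0→6 push 3 @ unit cost 26 (adds 78)
shortest-cost path #4: 3→7→5→6 push 2 @ unit cost 29 (adds 58)
shortest-cost path #5: 3→7→2→5→6 push 4 @ unit cost 32 (adds 128)
total cost = 813

Minimum cost for 37 units: 813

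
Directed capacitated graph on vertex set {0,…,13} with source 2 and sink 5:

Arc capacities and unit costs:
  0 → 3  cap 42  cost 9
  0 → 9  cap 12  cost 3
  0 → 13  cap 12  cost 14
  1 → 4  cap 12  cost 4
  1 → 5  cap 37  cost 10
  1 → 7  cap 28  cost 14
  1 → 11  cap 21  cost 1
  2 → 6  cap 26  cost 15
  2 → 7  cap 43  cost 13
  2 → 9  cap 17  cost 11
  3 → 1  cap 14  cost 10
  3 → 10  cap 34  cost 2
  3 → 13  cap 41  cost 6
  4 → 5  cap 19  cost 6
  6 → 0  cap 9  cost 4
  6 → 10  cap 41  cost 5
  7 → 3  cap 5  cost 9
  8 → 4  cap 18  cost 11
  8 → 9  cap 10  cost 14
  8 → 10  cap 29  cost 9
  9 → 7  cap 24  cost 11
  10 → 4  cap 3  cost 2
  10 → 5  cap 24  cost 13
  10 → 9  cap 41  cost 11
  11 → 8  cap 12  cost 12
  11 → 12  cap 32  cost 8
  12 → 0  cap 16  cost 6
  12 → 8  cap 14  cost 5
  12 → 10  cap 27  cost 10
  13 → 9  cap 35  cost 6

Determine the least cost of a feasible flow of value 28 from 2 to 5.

shortest-cost path #1: 2→6→10→4→5 push 3 @ unit cost 28 (adds 84)
shortest-cost path #2: 2→6→10→5 push 23 @ unit cost 33 (adds 759)
shortest-cost path #3: 2→7→3→10→5 push 1 @ unit cost 37 (adds 37)
shortest-cost path #4: 2→7→3→1→5 push 1 @ unit cost 42 (adds 42)
total cost = 922

Minimum cost for 28 units: 922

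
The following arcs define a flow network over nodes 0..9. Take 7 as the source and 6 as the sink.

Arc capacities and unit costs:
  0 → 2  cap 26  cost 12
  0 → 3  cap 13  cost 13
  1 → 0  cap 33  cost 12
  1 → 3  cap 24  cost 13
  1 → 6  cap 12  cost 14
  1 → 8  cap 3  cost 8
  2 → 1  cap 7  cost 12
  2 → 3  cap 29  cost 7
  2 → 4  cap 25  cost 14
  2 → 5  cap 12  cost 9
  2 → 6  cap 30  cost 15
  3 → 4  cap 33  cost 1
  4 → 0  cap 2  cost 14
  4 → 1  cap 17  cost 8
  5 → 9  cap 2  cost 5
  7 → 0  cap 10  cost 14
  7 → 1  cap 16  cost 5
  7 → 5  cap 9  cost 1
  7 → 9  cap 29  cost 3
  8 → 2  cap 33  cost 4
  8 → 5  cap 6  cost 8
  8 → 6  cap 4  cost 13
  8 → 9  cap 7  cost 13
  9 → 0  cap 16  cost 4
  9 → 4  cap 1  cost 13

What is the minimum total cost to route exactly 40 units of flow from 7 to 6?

shortest-cost path #1: 7→1→6 push 12 @ unit cost 19 (adds 228)
shortest-cost path #2: 7→1→8→6 push 3 @ unit cost 26 (adds 78)
shortest-cost path #3: 7→9→0→2→6 push 16 @ unit cost 34 (adds 544)
shortest-cost path #4: 7→0→2→6 push 9 @ unit cost 41 (adds 369)
total cost = 1219

Minimum cost for 40 units: 1219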